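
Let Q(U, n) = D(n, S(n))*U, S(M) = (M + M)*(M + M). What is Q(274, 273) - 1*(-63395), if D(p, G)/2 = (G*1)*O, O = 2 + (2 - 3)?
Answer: 163430963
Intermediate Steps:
S(M) = 4*M**2 (S(M) = (2*M)*(2*M) = 4*M**2)
O = 1 (O = 2 - 1 = 1)
D(p, G) = 2*G (D(p, G) = 2*((G*1)*1) = 2*(G*1) = 2*G)
Q(U, n) = 8*U*n**2 (Q(U, n) = (2*(4*n**2))*U = (8*n**2)*U = 8*U*n**2)
Q(274, 273) - 1*(-63395) = 8*274*273**2 - 1*(-63395) = 8*274*74529 + 63395 = 163367568 + 63395 = 163430963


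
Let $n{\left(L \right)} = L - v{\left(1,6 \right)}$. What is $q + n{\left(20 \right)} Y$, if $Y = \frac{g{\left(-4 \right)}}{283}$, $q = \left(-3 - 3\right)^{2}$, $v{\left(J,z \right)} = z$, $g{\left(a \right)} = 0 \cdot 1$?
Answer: $36$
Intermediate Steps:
$g{\left(a \right)} = 0$
$q = 36$ ($q = \left(-6\right)^{2} = 36$)
$Y = 0$ ($Y = \frac{0}{283} = 0 \cdot \frac{1}{283} = 0$)
$n{\left(L \right)} = -6 + L$ ($n{\left(L \right)} = L - 6 = -6 + L$)
$q + n{\left(20 \right)} Y = 36 + \left(-6 + 20\right) 0 = 36 + 14 \cdot 0 = 36 + 0 = 36$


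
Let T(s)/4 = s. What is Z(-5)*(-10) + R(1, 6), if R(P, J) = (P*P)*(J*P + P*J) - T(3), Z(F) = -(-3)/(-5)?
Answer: 6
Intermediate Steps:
Z(F) = -⅗ (Z(F) = -(-3)*(-1)/5 = -1*⅗ = -⅗)
T(s) = 4*s
R(P, J) = -12 + 2*J*P³ (R(P, J) = (P*P)*(J*P + P*J) - 4*3 = P²*(J*P + J*P) - 1*12 = P²*(2*J*P) - 12 = 2*J*P³ - 12 = -12 + 2*J*P³)
Z(-5)*(-10) + R(1, 6) = -⅗*(-10) + (-12 + 2*6*1³) = 6 + (-12 + 2*6*1) = 6 + (-12 + 12) = 6 + 0 = 6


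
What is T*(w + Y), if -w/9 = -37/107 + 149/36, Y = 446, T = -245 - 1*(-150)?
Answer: -16746315/428 ≈ -39127.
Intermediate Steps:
T = -95 (T = -245 + 150 = -95)
w = -14611/428 (w = -9*(-37/107 + 149/36) = -9*14611/3852 = -14611/428 ≈ -34.138)
T*(w + Y) = -95*(-14611/428 + 446) = -95*176277/428 = -16746315/428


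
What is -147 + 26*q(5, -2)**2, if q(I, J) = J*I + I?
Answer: 503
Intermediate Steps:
q(I, J) = I + I*J (q(I, J) = I*J + I = I + I*J)
-147 + 26*q(5, -2)**2 = -147 + 26*(5*(1 - 2))**2 = -147 + 26*(5*(-1))**2 = -147 + 26*(-5)**2 = -147 + 26*25 = -147 + 650 = 503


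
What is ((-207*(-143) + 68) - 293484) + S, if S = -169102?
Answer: -432917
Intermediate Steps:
((-207*(-143) + 68) - 293484) + S = ((-207*(-143) + 68) - 293484) - 169102 = ((29601 + 68) - 293484) - 169102 = (29669 - 293484) - 169102 = -263815 - 169102 = -432917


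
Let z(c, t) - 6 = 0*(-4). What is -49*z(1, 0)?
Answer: -294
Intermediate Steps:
z(c, t) = 6 (z(c, t) = 6 + 0*(-4) = 6 + 0 = 6)
-49*z(1, 0) = -49*6 = -294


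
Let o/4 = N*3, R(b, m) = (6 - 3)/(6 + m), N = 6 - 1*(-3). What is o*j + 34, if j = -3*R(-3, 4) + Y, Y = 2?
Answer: 764/5 ≈ 152.80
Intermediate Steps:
N = 9 (N = 6 + 3 = 9)
R(b, m) = 3/(6 + m)
j = 11/10 (j = -9/(6 + 4) + 2 = -9/10 + 2 = 11/10 ≈ 1.1000)
o = 108 (o = 4*(9*3) = 4*27 = 108)
o*j + 34 = 108*(11/10) + 34 = 594/5 + 34 = 764/5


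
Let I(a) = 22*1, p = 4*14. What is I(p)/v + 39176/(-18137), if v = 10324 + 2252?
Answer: -246139181/114045456 ≈ -2.1583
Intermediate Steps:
p = 56
I(a) = 22
v = 12576
I(p)/v + 39176/(-18137) = 22/12576 + 39176/(-18137) = 22*(1/12576) + 39176*(-1/18137) = 11/6288 - 39176/18137 = -246139181/114045456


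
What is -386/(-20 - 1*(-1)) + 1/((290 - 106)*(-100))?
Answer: 7102381/349600 ≈ 20.316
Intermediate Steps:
-386/(-20 - 1*(-1)) + 1/((290 - 106)*(-100)) = -386/(-20 + 1) - 1/100/184 = -386/(-19) + (1/184)*(-1/100) = -386*(-1/19) - 1/18400 = 386/19 - 1/18400 = 7102381/349600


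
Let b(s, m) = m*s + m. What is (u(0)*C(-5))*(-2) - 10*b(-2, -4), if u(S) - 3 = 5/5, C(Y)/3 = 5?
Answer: -160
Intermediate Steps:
C(Y) = 15 (C(Y) = 3*5 = 15)
u(S) = 4 (u(S) = 3 + 5/5 = 3 + 5*(⅕) = 3 + 1 = 4)
b(s, m) = m + m*s
(u(0)*C(-5))*(-2) - 10*b(-2, -4) = (4*15)*(-2) - (-40)*(1 - 2) = 60*(-2) - (-40)*(-1) = -120 - 10*4 = -120 - 40 = -160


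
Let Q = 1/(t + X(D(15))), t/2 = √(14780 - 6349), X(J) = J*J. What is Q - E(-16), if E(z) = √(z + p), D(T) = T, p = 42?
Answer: 225/16901 - √26 - 2*√8431/16901 ≈ -5.0966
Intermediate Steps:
X(J) = J²
t = 2*√8431 (t = 2*√(14780 - 6349) = 2*√8431 ≈ 183.64)
Q = 1/(225 + 2*√8431) (Q = 1/(2*√8431 + 15²) = 1/(2*√8431 + 225) = 1/(225 + 2*√8431) ≈ 0.0024471)
E(z) = √(42 + z) (E(z) = √(z + 42) = √(42 + z))
Q - E(-16) = (225/16901 - 2*√8431/16901) - √(42 - 16) = (225/16901 - 2*√8431/16901) - √26 = 225/16901 - √26 - 2*√8431/16901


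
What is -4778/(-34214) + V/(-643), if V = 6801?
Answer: -114808580/10999801 ≈ -10.437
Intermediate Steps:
-4778/(-34214) + V/(-643) = -4778/(-34214) + 6801/(-643) = -4778*(-1/34214) + 6801*(-1/643) = 2389/17107 - 6801/643 = -114808580/10999801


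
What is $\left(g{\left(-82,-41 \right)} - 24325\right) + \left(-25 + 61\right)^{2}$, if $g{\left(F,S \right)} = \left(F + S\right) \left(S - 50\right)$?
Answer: $-11836$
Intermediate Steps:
$g{\left(F,S \right)} = \left(-50 + S\right) \left(F + S\right)$ ($g{\left(F,S \right)} = \left(F + S\right) \left(-50 + S\right) = \left(-50 + S\right) \left(F + S\right)$)
$\left(g{\left(-82,-41 \right)} - 24325\right) + \left(-25 + 61\right)^{2} = \left(\left(\left(-41\right)^{2} - -4100 - -2050 - -3362\right) - 24325\right) + \left(-25 + 61\right)^{2} = \left(\left(1681 + 4100 + 2050 + 3362\right) - 24325\right) + 36^{2} = \left(11193 - 24325\right) + 1296 = -13132 + 1296 = -11836$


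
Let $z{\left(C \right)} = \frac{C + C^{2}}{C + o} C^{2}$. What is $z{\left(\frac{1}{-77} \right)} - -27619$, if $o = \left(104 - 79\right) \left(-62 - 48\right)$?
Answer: $\frac{2669965167277253}{96671319283} \approx 27619.0$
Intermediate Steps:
$o = -2750$ ($o = 25 \left(-110\right) = -2750$)
$z{\left(C \right)} = \frac{C^{2} \left(C + C^{2}\right)}{-2750 + C}$ ($z{\left(C \right)} = \frac{C + C^{2}}{C - 2750} C^{2} = \frac{C + C^{2}}{-2750 + C} C^{2} = \frac{C^{2} \left(C + C^{2}\right)}{-2750 + C}$)
$z{\left(\frac{1}{-77} \right)} - -27619 = \frac{\left(\frac{1}{-77}\right)^{3} \left(1 + \frac{1}{-77}\right)}{-2750 + \frac{1}{-77}} - -27619 = \frac{\left(- \frac{1}{77}\right)^{3} \left(1 - \frac{1}{77}\right)}{-2750 - \frac{1}{77}} + 27619 = \left(- \frac{1}{456533}\right) \frac{1}{- \frac{211751}{77}} \cdot \frac{76}{77} + 27619 = \left(- \frac{1}{456533}\right) \left(- \frac{77}{211751}\right) \frac{76}{77} + 27619 = \frac{76}{96671319283} + 27619 = \frac{2669965167277253}{96671319283}$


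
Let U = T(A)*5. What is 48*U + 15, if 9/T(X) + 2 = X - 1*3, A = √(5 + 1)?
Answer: -10515/19 - 2160*√6/19 ≈ -831.89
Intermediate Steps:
A = √6 ≈ 2.4495
T(X) = 9/(-5 + X) (T(X) = 9/(-2 + (X - 1*3)) = 9/(-2 + (X - 3)) = 9/(-2 + (-3 + X)) = 9/(-5 + X))
U = 45/(-5 + √6) (U = (9/(-5 + √6))*5 = 45/(-5 + √6) ≈ -17.644)
48*U + 15 = 48*(-225/19 - 45*√6/19) + 15 = (-10800/19 - 2160*√6/19) + 15 = -10515/19 - 2160*√6/19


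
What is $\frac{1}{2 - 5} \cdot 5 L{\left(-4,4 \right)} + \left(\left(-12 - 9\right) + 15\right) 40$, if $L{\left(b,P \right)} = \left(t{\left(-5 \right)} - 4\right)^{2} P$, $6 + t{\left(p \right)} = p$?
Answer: $-1740$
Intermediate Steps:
$t{\left(p \right)} = -6 + p$
$L{\left(b,P \right)} = 225 P$ ($L{\left(b,P \right)} = \left(\left(-6 - 5\right) - 4\right)^{2} P = \left(-11 - 4\right)^{2} P = \left(-15\right)^{2} P = 225 P$)
$\frac{1}{2 - 5} \cdot 5 L{\left(-4,4 \right)} + \left(\left(-12 - 9\right) + 15\right) 40 = \frac{1}{2 - 5} \cdot 5 \cdot 225 \cdot 4 + \left(\left(-12 - 9\right) + 15\right) 40 = \frac{1}{-3} \cdot 5 \cdot 900 + \left(-21 + 15\right) 40 = \left(- \frac{1}{3}\right) 5 \cdot 900 - 240 = \left(- \frac{5}{3}\right) 900 - 240 = -1500 - 240 = -1740$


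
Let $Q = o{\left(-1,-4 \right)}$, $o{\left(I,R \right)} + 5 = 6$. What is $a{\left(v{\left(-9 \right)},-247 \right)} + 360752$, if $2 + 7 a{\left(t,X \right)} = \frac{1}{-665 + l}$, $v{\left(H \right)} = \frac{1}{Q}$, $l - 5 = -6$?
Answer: $\frac{1681824491}{4662} \approx 3.6075 \cdot 10^{5}$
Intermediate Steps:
$o{\left(I,R \right)} = 1$ ($o{\left(I,R \right)} = -5 + 6 = 1$)
$l = -1$ ($l = 5 - 6 = -1$)
$Q = 1$
$v{\left(H \right)} = 1$ ($v{\left(H \right)} = 1^{-1} = 1$)
$a{\left(t,X \right)} = - \frac{1333}{4662}$ ($a{\left(t,X \right)} = - \frac{2}{7} + \frac{1}{7 \left(-665 - 1\right)} = - \frac{2}{7} + \frac{1}{7 \left(-666\right)} = - \frac{2}{7} + \frac{1}{7} \left(- \frac{1}{666}\right) = - \frac{2}{7} - \frac{1}{4662} = - \frac{1333}{4662}$)
$a{\left(v{\left(-9 \right)},-247 \right)} + 360752 = - \frac{1333}{4662} + 360752 = \frac{1681824491}{4662}$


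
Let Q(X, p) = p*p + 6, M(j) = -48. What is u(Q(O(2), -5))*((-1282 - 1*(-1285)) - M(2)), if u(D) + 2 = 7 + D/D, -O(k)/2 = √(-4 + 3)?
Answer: 306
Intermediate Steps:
O(k) = -2*I (O(k) = -2*√(-4 + 3) = -2*I)
Q(X, p) = 6 + p² (Q(X, p) = p² + 6 = 6 + p²)
u(D) = 6 (u(D) = -2 + (7 + D/D) = -2 + (7 + 1) = -2 + 8 = 6)
u(Q(O(2), -5))*((-1282 - 1*(-1285)) - M(2)) = 6*((-1282 - 1*(-1285)) - 1*(-48)) = 6*((-1282 + 1285) + 48) = 6*(3 + 48) = 6*51 = 306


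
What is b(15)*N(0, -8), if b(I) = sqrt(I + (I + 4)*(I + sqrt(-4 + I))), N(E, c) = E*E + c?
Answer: -8*sqrt(300 + 19*sqrt(11)) ≈ -152.42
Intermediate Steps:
N(E, c) = c + E**2 (N(E, c) = E**2 + c = c + E**2)
b(I) = sqrt(I + (4 + I)*(I + sqrt(-4 + I)))
b(15)*N(0, -8) = sqrt(15**2 + 4*sqrt(-4 + 15) + 5*15 + 15*sqrt(-4 + 15))*(-8 + 0**2) = sqrt(225 + 4*sqrt(11) + 75 + 15*sqrt(11))*(-8 + 0) = sqrt(300 + 19*sqrt(11))*(-8) = -8*sqrt(300 + 19*sqrt(11))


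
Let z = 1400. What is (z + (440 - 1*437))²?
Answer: 1968409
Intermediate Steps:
(z + (440 - 1*437))² = (1400 + (440 - 1*437))² = (1400 + (440 - 437))² = (1400 + 3)² = 1403² = 1968409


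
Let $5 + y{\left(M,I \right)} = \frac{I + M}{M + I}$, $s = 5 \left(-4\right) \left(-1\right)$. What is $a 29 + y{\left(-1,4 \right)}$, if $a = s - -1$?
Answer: $605$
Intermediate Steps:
$s = 20$ ($s = \left(-20\right) \left(-1\right) = 20$)
$y{\left(M,I \right)} = -4$ ($y{\left(M,I \right)} = -5 + \frac{I + M}{M + I} = -5 + \frac{I + M}{I + M} = -5 + 1 = -4$)
$a = 21$ ($a = 20 - -1 = 20 + \left(-4 + 5\right) = 20 + 1 = 21$)
$a 29 + y{\left(-1,4 \right)} = 21 \cdot 29 - 4 = 609 - 4 = 605$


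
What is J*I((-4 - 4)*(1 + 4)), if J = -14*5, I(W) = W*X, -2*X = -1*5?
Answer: 7000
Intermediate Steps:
X = 5/2 (X = -(-1)*5/2 = -½*(-5) = 5/2 ≈ 2.5000)
I(W) = 5*W/2 (I(W) = W*(5/2) = 5*W/2)
J = -70
J*I((-4 - 4)*(1 + 4)) = -175*(-4 - 4)*(1 + 4) = -175*(-8*5) = -175*(-40) = -70*(-100) = 7000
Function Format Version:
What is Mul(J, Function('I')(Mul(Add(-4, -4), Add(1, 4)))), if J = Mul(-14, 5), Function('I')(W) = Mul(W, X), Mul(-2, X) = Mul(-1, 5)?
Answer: 7000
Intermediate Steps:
X = Rational(5, 2) (X = Mul(Rational(-1, 2), Mul(-1, 5)) = Mul(Rational(-1, 2), -5) = Rational(5, 2) ≈ 2.5000)
Function('I')(W) = Mul(Rational(5, 2), W) (Function('I')(W) = Mul(W, Rational(5, 2)) = Mul(Rational(5, 2), W))
J = -70
Mul(J, Function('I')(Mul(Add(-4, -4), Add(1, 4)))) = Mul(-70, Mul(Rational(5, 2), Mul(Add(-4, -4), Add(1, 4)))) = Mul(-70, Mul(Rational(5, 2), Mul(-8, 5))) = Mul(-70, Mul(Rational(5, 2), -40)) = Mul(-70, -100) = 7000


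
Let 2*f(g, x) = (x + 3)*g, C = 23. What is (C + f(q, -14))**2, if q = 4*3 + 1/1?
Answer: 9409/4 ≈ 2352.3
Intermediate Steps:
q = 13 (q = 12 + 1 = 13)
f(g, x) = g*(3 + x)/2 (f(g, x) = ((x + 3)*g)/2 = ((3 + x)*g)/2 = (g*(3 + x))/2 = g*(3 + x)/2)
(C + f(q, -14))**2 = (23 + (1/2)*13*(3 - 14))**2 = (23 + (1/2)*13*(-11))**2 = (23 - 143/2)**2 = (-97/2)**2 = 9409/4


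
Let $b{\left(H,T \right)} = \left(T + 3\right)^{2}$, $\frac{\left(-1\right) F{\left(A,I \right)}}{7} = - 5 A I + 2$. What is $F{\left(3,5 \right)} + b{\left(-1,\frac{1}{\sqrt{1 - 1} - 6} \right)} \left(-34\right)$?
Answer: $\frac{4285}{18} \approx 238.06$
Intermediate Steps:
$F{\left(A,I \right)} = -14 + 35 A I$ ($F{\left(A,I \right)} = - 7 \left(- 5 A I + 2\right) = - 7 \left(2 - 5 A I\right) = -14 + 35 A I$)
$b{\left(H,T \right)} = \left(3 + T\right)^{2}$
$F{\left(3,5 \right)} + b{\left(-1,\frac{1}{\sqrt{1 - 1} - 6} \right)} \left(-34\right) = \left(-14 + 35 \cdot 3 \cdot 5\right) + \left(3 + \frac{1}{\sqrt{1 - 1} - 6}\right)^{2} \left(-34\right) = \left(-14 + 525\right) + \left(3 + \frac{1}{\sqrt{0} - 6}\right)^{2} \left(-34\right) = 511 + \left(3 + \frac{1}{0 - 6}\right)^{2} \left(-34\right) = 511 + \left(3 + \frac{1}{-6}\right)^{2} \left(-34\right) = 511 + \left(3 - \frac{1}{6}\right)^{2} \left(-34\right) = 511 + \left(\frac{17}{6}\right)^{2} \left(-34\right) = 511 + \frac{289}{36} \left(-34\right) = 511 - \frac{4913}{18} = \frac{4285}{18}$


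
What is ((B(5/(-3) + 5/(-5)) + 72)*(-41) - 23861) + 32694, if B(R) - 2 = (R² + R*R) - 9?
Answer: 50264/9 ≈ 5584.9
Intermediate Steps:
B(R) = -7 + 2*R² (B(R) = 2 + ((R² + R*R) - 9) = 2 + ((R² + R²) - 9) = 2 + (2*R² - 9) = 2 + (-9 + 2*R²) = -7 + 2*R²)
((B(5/(-3) + 5/(-5)) + 72)*(-41) - 23861) + 32694 = (((-7 + 2*(5/(-3) + 5/(-5))²) + 72)*(-41) - 23861) + 32694 = (((-7 + 2*(5*(-⅓) + 5*(-⅕))²) + 72)*(-41) - 23861) + 32694 = (((-7 + 2*(-5/3 - 1)²) + 72)*(-41) - 23861) + 32694 = (((-7 + 2*(-8/3)²) + 72)*(-41) - 23861) + 32694 = (((-7 + 2*(64/9)) + 72)*(-41) - 23861) + 32694 = (((-7 + 128/9) + 72)*(-41) - 23861) + 32694 = ((65/9 + 72)*(-41) - 23861) + 32694 = ((713/9)*(-41) - 23861) + 32694 = (-29233/9 - 23861) + 32694 = -243982/9 + 32694 = 50264/9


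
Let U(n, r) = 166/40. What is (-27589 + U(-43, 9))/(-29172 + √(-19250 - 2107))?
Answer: 447058469/472792745 + 183899*I*√2373/1891170980 ≈ 0.94557 + 0.0047369*I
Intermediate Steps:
U(n, r) = 83/20 (U(n, r) = 166*(1/40) = 83/20)
(-27589 + U(-43, 9))/(-29172 + √(-19250 - 2107)) = (-27589 + 83/20)/(-29172 + √(-19250 - 2107)) = -551697/(20*(-29172 + √(-21357))) = -551697/(20*(-29172 + 3*I*√2373))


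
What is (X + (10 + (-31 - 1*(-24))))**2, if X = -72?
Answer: 4761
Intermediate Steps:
(X + (10 + (-31 - 1*(-24))))**2 = (-72 + (10 + (-31 - 1*(-24))))**2 = (-72 + (10 + (-31 + 24)))**2 = (-72 + (10 - 7))**2 = (-72 + 3)**2 = (-69)**2 = 4761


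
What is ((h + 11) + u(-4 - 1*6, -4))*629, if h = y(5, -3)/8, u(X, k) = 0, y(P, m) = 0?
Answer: 6919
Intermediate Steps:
h = 0 (h = 0/8 = 0*(⅛) = 0)
((h + 11) + u(-4 - 1*6, -4))*629 = ((0 + 11) + 0)*629 = (11 + 0)*629 = 11*629 = 6919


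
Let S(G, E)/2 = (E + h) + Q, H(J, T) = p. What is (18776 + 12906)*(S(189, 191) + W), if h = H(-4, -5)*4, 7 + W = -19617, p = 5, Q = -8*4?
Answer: -610385412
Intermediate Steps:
Q = -32
H(J, T) = 5
W = -19624 (W = -7 - 19617 = -19624)
h = 20 (h = 5*4 = 20)
S(G, E) = -24 + 2*E (S(G, E) = 2*((E + 20) - 32) = 2*((20 + E) - 32) = 2*(-12 + E) = -24 + 2*E)
(18776 + 12906)*(S(189, 191) + W) = (18776 + 12906)*((-24 + 2*191) - 19624) = 31682*((-24 + 382) - 19624) = 31682*(358 - 19624) = 31682*(-19266) = -610385412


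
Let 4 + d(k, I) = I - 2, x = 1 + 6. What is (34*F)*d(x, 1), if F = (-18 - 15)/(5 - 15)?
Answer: -561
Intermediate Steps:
F = 33/10 (F = -33/(-10) = -33*(-⅒) = 33/10 ≈ 3.3000)
x = 7
d(k, I) = -6 + I (d(k, I) = -4 + (I - 2) = -4 + (-2 + I) = -6 + I)
(34*F)*d(x, 1) = (34*(33/10))*(-6 + 1) = (561/5)*(-5) = -561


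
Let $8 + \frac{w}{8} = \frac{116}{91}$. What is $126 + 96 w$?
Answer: $- \frac{458550}{91} \approx -5039.0$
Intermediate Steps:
$w = - \frac{4896}{91}$ ($w = -64 + 8 \cdot \frac{116}{91} = -64 + \frac{928}{91} = - \frac{4896}{91} \approx -53.802$)
$126 + 96 w = 126 + 96 \left(- \frac{4896}{91}\right) = 126 - \frac{470016}{91} = - \frac{458550}{91}$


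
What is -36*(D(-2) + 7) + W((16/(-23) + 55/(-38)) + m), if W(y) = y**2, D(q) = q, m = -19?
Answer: 203975761/763876 ≈ 267.03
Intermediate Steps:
-36*(D(-2) + 7) + W((16/(-23) + 55/(-38)) + m) = -36*(-2 + 7) + ((16/(-23) + 55/(-38)) - 19)**2 = -36*5 + ((16*(-1/23) + 55*(-1/38)) - 19)**2 = -180 + ((-16/23 - 55/38) - 19)**2 = -180 + (-1873/874 - 19)**2 = -180 + (-18479/874)**2 = -180 + 341473441/763876 = 203975761/763876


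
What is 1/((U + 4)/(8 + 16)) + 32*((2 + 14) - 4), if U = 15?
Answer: 7320/19 ≈ 385.26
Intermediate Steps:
1/((U + 4)/(8 + 16)) + 32*((2 + 14) - 4) = 1/((15 + 4)/(8 + 16)) + 32*((2 + 14) - 4) = 1/(19/24) + 32*(16 - 4) = 1/(19*(1/24)) + 32*12 = 1/(19/24) + 384 = 24/19 + 384 = 7320/19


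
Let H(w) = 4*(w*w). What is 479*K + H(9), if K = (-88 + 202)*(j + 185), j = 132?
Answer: 17310426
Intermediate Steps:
H(w) = 4*w²
K = 36138 (K = (-88 + 202)*(132 + 185) = 114*317 = 36138)
479*K + H(9) = 479*36138 + 4*9² = 17310102 + 4*81 = 17310102 + 324 = 17310426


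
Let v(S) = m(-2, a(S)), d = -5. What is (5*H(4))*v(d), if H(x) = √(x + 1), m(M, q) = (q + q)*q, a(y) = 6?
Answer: 360*√5 ≈ 804.98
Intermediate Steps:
m(M, q) = 2*q² (m(M, q) = (2*q)*q = 2*q²)
H(x) = √(1 + x)
v(S) = 72 (v(S) = 2*6² = 2*36 = 72)
(5*H(4))*v(d) = (5*√(1 + 4))*72 = (5*√5)*72 = 360*√5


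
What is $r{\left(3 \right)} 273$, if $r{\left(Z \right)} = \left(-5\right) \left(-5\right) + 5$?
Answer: $8190$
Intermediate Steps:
$r{\left(Z \right)} = 30$ ($r{\left(Z \right)} = 25 + 5 = 30$)
$r{\left(3 \right)} 273 = 30 \cdot 273 = 8190$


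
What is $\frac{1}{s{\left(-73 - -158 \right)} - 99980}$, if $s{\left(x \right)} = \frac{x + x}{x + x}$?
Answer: $- \frac{1}{99979} \approx -1.0002 \cdot 10^{-5}$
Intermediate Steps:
$s{\left(x \right)} = 1$ ($s{\left(x \right)} = \frac{2 x}{2 x} = 2 x \frac{1}{2 x} = 1$)
$\frac{1}{s{\left(-73 - -158 \right)} - 99980} = \frac{1}{1 - 99980} = \frac{1}{-99979} = - \frac{1}{99979}$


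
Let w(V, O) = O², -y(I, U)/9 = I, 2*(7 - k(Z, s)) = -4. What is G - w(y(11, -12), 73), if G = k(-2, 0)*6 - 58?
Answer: -5333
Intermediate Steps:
k(Z, s) = 9 (k(Z, s) = 7 - ½*(-4) = 7 + 2 = 9)
y(I, U) = -9*I
G = -4 (G = 9*6 - 58 = 54 - 58 = -4)
G - w(y(11, -12), 73) = -4 - 1*73² = -4 - 1*5329 = -4 - 5329 = -5333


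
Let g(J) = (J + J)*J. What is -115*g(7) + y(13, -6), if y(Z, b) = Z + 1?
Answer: -11256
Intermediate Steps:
y(Z, b) = 1 + Z
g(J) = 2*J**2 (g(J) = (2*J)*J = 2*J**2)
-115*g(7) + y(13, -6) = -230*7**2 + (1 + 13) = -230*49 + 14 = -115*98 + 14 = -11270 + 14 = -11256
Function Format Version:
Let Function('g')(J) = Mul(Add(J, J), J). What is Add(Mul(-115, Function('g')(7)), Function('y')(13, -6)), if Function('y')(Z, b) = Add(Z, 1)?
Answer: -11256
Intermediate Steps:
Function('y')(Z, b) = Add(1, Z)
Function('g')(J) = Mul(2, Pow(J, 2)) (Function('g')(J) = Mul(Mul(2, J), J) = Mul(2, Pow(J, 2)))
Add(Mul(-115, Function('g')(7)), Function('y')(13, -6)) = Add(Mul(-115, Mul(2, Pow(7, 2))), Add(1, 13)) = Add(Mul(-115, Mul(2, 49)), 14) = Add(Mul(-115, 98), 14) = Add(-11270, 14) = -11256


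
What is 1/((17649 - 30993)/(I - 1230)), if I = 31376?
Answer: -15073/6672 ≈ -2.2591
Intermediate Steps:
1/((17649 - 30993)/(I - 1230)) = 1/((17649 - 30993)/(31376 - 1230)) = 1/(-13344/30146) = 1/(-13344*1/30146) = 1/(-6672/15073) = -15073/6672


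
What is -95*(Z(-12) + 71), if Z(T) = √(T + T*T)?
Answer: -6745 - 190*√33 ≈ -7836.5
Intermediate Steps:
Z(T) = √(T + T²)
-95*(Z(-12) + 71) = -95*(√(-12*(1 - 12)) + 71) = -95*(√(-12*(-11)) + 71) = -95*(√132 + 71) = -95*(2*√33 + 71) = -95*(71 + 2*√33) = -6745 - 190*√33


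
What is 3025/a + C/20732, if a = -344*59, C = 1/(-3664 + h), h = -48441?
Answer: -816932155449/5481142123640 ≈ -0.14904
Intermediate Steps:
C = -1/52105 (C = 1/(-3664 - 48441) = 1/(-52105) = -1/52105 ≈ -1.9192e-5)
a = -20296
3025/a + C/20732 = 3025/(-20296) - 1/52105/20732 = 3025*(-1/20296) - 1/52105*1/20732 = -3025/20296 - 1/1080240860 = -816932155449/5481142123640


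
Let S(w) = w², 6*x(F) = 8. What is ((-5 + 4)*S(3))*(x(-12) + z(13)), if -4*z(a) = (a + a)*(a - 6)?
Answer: 795/2 ≈ 397.50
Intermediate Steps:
x(F) = 4/3 (x(F) = (⅙)*8 = 4/3)
z(a) = -a*(-6 + a)/2 (z(a) = -(a + a)*(a - 6)/4 = -2*a*(-6 + a)/4 = -a*(-6 + a)/2)
((-5 + 4)*S(3))*(x(-12) + z(13)) = ((-5 + 4)*3²)*(4/3 + (½)*13*(6 - 1*13)) = (-1*9)*(4/3 + (½)*13*(6 - 13)) = -9*(4/3 + (½)*13*(-7)) = -9*(4/3 - 91/2) = -9*(-265/6) = 795/2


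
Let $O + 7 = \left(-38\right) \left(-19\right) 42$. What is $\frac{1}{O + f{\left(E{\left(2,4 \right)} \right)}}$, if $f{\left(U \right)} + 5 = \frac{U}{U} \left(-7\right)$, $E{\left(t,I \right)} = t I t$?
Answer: $\frac{1}{30305} \approx 3.2998 \cdot 10^{-5}$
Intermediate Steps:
$E{\left(t,I \right)} = I t^{2}$ ($E{\left(t,I \right)} = I t t = I t^{2}$)
$f{\left(U \right)} = -12$ ($f{\left(U \right)} = -5 + \frac{U}{U} \left(-7\right) = -5 + 1 \left(-7\right) = -5 - 7 = -12$)
$O = 30317$ ($O = -7 + \left(-38\right) \left(-19\right) 42 = -7 + 722 \cdot 42 = -7 + 30324 = 30317$)
$\frac{1}{O + f{\left(E{\left(2,4 \right)} \right)}} = \frac{1}{30317 - 12} = \frac{1}{30305}$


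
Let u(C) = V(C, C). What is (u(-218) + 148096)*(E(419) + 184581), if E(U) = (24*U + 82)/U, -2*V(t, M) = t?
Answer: 11463594059285/419 ≈ 2.7359e+10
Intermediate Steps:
V(t, M) = -t/2
u(C) = -C/2
E(U) = (82 + 24*U)/U
(u(-218) + 148096)*(E(419) + 184581) = (-1/2*(-218) + 148096)*((24 + 82/419) + 184581) = (109 + 148096)*((24 + 82*(1/419)) + 184581) = 148205*((24 + 82/419) + 184581) = 148205*(10138/419 + 184581) = 148205*(77349577/419) = 11463594059285/419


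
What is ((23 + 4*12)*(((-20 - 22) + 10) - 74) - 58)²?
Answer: 57517056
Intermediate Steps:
((23 + 4*12)*(((-20 - 22) + 10) - 74) - 58)² = ((23 + 48)*((-42 + 10) - 74) - 58)² = (71*(-32 - 74) - 58)² = (71*(-106) - 58)² = (-7526 - 58)² = (-7584)² = 57517056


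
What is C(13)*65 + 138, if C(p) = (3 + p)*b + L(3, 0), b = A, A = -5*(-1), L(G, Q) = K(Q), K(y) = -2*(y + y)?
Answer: 5338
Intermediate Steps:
K(y) = -4*y
L(G, Q) = -4*Q
A = 5
b = 5
C(p) = 15 + 5*p (C(p) = (3 + p)*5 - 4*0 = (15 + 5*p) + 0 = 15 + 5*p)
C(13)*65 + 138 = (15 + 5*13)*65 + 138 = (15 + 65)*65 + 138 = 80*65 + 138 = 5200 + 138 = 5338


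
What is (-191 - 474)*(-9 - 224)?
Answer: 154945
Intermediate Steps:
(-191 - 474)*(-9 - 224) = -665*(-233) = 154945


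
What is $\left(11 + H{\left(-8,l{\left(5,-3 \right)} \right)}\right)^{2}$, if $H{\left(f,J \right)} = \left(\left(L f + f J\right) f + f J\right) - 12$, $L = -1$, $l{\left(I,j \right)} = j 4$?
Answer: $543169$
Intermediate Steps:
$l{\left(I,j \right)} = 4 j$
$H{\left(f,J \right)} = -12 + J f + f \left(- f + J f\right)$ ($H{\left(f,J \right)} = \left(\left(- f + f J\right) f + f J\right) - 12 = \left(\left(- f + J f\right) f + J f\right) - 12 = \left(f \left(- f + J f\right) + J f\right) - 12 = \left(J f + f \left(- f + J f\right)\right) - 12 = -12 + J f + f \left(- f + J f\right)$)
$\left(11 + H{\left(-8,l{\left(5,-3 \right)} \right)}\right)^{2} = \left(11 + \left(-12 - \left(-8\right)^{2} + 4 \left(-3\right) \left(-8\right) + 4 \left(-3\right) \left(-8\right)^{2}\right)\right)^{2} = \left(11 - 748\right)^{2} = \left(-737\right)^{2} = 543169$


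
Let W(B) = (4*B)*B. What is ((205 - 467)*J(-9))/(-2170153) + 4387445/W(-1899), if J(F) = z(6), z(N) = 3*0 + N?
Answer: 9544102720973/31304031675012 ≈ 0.30488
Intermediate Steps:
z(N) = N (z(N) = 0 + N = N)
W(B) = 4*B**2
J(F) = 6
((205 - 467)*J(-9))/(-2170153) + 4387445/W(-1899) = ((205 - 467)*6)/(-2170153) + 4387445/((4*(-1899)**2)) = -262*6*(-1/2170153) + 4387445/((4*3606201)) = -1572*(-1/2170153) + 4387445/14424804 = 1572/2170153 + 4387445*(1/14424804) = 1572/2170153 + 4387445/14424804 = 9544102720973/31304031675012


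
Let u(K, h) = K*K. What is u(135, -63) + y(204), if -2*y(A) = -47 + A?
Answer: 36293/2 ≈ 18147.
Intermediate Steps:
y(A) = 47/2 - A/2 (y(A) = -(-47 + A)/2 = 47/2 - A/2)
u(K, h) = K**2
u(135, -63) + y(204) = 135**2 + (47/2 - 1/2*204) = 18225 + (47/2 - 102) = 18225 - 157/2 = 36293/2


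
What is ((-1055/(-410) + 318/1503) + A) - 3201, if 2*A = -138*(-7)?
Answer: -111546473/41082 ≈ -2715.2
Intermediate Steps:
A = 483 (A = (-138*(-7))/2 = (1/2)*966 = 483)
((-1055/(-410) + 318/1503) + A) - 3201 = ((-1055/(-410) + 318/1503) + 483) - 3201 = ((-1055*(-1/410) + 318*(1/1503)) + 483) - 3201 = ((211/82 + 106/501) + 483) - 3201 = (114403/41082 + 483) - 3201 = 19957009/41082 - 3201 = -111546473/41082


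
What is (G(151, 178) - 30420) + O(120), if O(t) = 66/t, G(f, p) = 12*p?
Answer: -565669/20 ≈ -28283.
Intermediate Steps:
(G(151, 178) - 30420) + O(120) = (12*178 - 30420) + 66/120 = (2136 - 30420) + 66*(1/120) = -28284 + 11/20 = -565669/20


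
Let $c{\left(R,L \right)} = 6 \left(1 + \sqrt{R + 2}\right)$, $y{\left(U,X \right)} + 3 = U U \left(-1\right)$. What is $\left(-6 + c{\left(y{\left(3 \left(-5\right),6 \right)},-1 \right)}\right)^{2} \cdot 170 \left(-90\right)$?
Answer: $124480800$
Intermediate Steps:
$y{\left(U,X \right)} = -3 - U^{2}$ ($y{\left(U,X \right)} = -3 + U U \left(-1\right) = -3 + U^{2} \left(-1\right) = -3 - U^{2}$)
$c{\left(R,L \right)} = 6 + 6 \sqrt{2 + R}$ ($c{\left(R,L \right)} = 6 \left(1 + \sqrt{2 + R}\right) = 6 + 6 \sqrt{2 + R}$)
$\left(-6 + c{\left(y{\left(3 \left(-5\right),6 \right)},-1 \right)}\right)^{2} \cdot 170 \left(-90\right) = \left(-6 + \left(6 + 6 \sqrt{2 - \left(3 + \left(3 \left(-5\right)\right)^{2}\right)}\right)\right)^{2} \cdot 170 \left(-90\right) = \left(-6 + \left(6 + 6 \sqrt{2 - 228}\right)\right)^{2} \cdot 170 \left(-90\right) = \left(-6 + \left(6 + 6 \sqrt{-226}\right)\right)^{2} \cdot 170 \left(-90\right) = \left(-6 + \left(6 + 6 i \sqrt{226}\right)\right)^{2} \cdot 170 \left(-90\right) = \left(6 i \sqrt{226}\right)^{2} \cdot 170 \left(-90\right) = \left(-8136\right) 170 \left(-90\right) = \left(-1383120\right) \left(-90\right) = 124480800$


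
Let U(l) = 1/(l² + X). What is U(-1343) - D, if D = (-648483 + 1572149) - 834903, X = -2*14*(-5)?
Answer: -160109723006/1803789 ≈ -88763.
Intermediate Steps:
X = 140 (X = -28*(-5) = 140)
U(l) = 1/(140 + l²) (U(l) = 1/(l² + 140) = 1/(140 + l²))
D = 88763 (D = 923666 - 834903 = 88763)
U(-1343) - D = 1/(140 + (-1343)²) - 1*88763 = 1/(140 + 1803649) - 88763 = 1/1803789 - 88763 = -160109723006/1803789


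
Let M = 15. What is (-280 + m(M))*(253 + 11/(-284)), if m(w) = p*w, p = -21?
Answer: -42745395/284 ≈ -1.5051e+5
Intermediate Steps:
m(w) = -21*w
(-280 + m(M))*(253 + 11/(-284)) = (-280 - 21*15)*(253 + 11/(-284)) = (-280 - 315)*(253 + 11*(-1/284)) = -595*(253 - 11/284) = -595*71841/284 = -42745395/284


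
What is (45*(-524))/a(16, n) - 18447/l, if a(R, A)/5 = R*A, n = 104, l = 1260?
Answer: -763291/43680 ≈ -17.475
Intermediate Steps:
a(R, A) = 5*A*R (a(R, A) = 5*(R*A) = 5*(A*R) = 5*A*R)
(45*(-524))/a(16, n) - 18447/l = (45*(-524))/((5*104*16)) - 18447/1260 = -23580/8320 - 18447*1/1260 = -23580*1/8320 - 6149/420 = -1179/416 - 6149/420 = -763291/43680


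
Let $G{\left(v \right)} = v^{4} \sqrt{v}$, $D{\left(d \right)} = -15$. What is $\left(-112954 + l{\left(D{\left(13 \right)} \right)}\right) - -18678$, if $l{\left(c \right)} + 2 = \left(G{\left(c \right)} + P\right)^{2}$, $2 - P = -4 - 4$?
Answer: $-38443453553 + 1012500 i \sqrt{15} \approx -3.8443 \cdot 10^{10} + 3.9214 \cdot 10^{6} i$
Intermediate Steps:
$G{\left(v \right)} = v^{\frac{9}{2}}$
$P = 10$ ($P = 2 - \left(-4 - 4\right) = 2 - -8 = 2 + 8 = 10$)
$l{\left(c \right)} = -2 + \left(10 + c^{\frac{9}{2}}\right)^{2}$ ($l{\left(c \right)} = -2 + \left(c^{\frac{9}{2}} + 10\right)^{2} = -2 + \left(10 + c^{\frac{9}{2}}\right)^{2}$)
$\left(-112954 + l{\left(D{\left(13 \right)} \right)}\right) - -18678 = \left(-112954 - \left(2 - \left(10 + \left(-15\right)^{\frac{9}{2}}\right)^{2}\right)\right) - -18678 = \left(-112954 - \left(2 - \left(10 + 50625 i \sqrt{15}\right)^{2}\right)\right) + 18678 = \left(-112956 + \left(10 + 50625 i \sqrt{15}\right)^{2}\right) + 18678 = -94278 + \left(10 + 50625 i \sqrt{15}\right)^{2}$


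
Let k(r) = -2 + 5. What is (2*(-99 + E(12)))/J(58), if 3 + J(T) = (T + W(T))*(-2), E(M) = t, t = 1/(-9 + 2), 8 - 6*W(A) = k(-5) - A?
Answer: 347/245 ≈ 1.4163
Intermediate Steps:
k(r) = 3
W(A) = ⅚ + A/6 (W(A) = 4/3 - (3 - A)/6 = 4/3 + (-½ + A/6) = ⅚ + A/6)
t = -⅐ (t = 1/(-7) = -⅐ ≈ -0.14286)
E(M) = -⅐
J(T) = -14/3 - 7*T/3 (J(T) = -3 + (T + (⅚ + T/6))*(-2) = -3 + (⅚ + 7*T/6)*(-2) = -3 + (-5/3 - 7*T/3) = -14/3 - 7*T/3)
(2*(-99 + E(12)))/J(58) = (2*(-99 - ⅐))/(-14/3 - 7/3*58) = (2*(-694/7))/(-14/3 - 406/3) = -1388/7/(-140) = -1388/7*(-1/140) = 347/245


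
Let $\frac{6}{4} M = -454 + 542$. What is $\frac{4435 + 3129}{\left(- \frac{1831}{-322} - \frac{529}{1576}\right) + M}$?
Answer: $\frac{5757777312}{48730513} \approx 118.16$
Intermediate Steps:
$M = \frac{176}{3}$ ($M = \frac{2 \left(-454 + 542\right)}{3} = \frac{2}{3} \cdot 88 = \frac{176}{3} \approx 58.667$)
$\frac{4435 + 3129}{\left(- \frac{1831}{-322} - \frac{529}{1576}\right) + M} = \frac{4435 + 3129}{\left(- \frac{1831}{-322} - \frac{529}{1576}\right) + \frac{176}{3}} = \frac{7564}{\left(\left(-1831\right) \left(- \frac{1}{322}\right) - \frac{529}{1576}\right) + \frac{176}{3}} = \frac{7564}{\left(\frac{1831}{322} - \frac{529}{1576}\right) + \frac{176}{3}} = \frac{7564}{\frac{1357659}{253736} + \frac{176}{3}} = \frac{7564}{\frac{48730513}{761208}} = 7564 \cdot \frac{761208}{48730513} = \frac{5757777312}{48730513}$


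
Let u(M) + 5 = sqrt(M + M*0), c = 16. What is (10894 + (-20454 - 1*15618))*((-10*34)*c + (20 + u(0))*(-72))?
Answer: 164160560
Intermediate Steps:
u(M) = -5 + sqrt(M) (u(M) = -5 + sqrt(M + M*0) = -5 + sqrt(M + 0) = -5 + sqrt(M))
(10894 + (-20454 - 1*15618))*((-10*34)*c + (20 + u(0))*(-72)) = (10894 + (-20454 - 1*15618))*(-10*34*16 + (20 + (-5 + sqrt(0)))*(-72)) = (10894 + (-20454 - 15618))*(-340*16 + (20 + (-5 + 0))*(-72)) = (10894 - 36072)*(-5440 + (20 - 5)*(-72)) = -25178*(-5440 + 15*(-72)) = -25178*(-5440 - 1080) = -25178*(-6520) = 164160560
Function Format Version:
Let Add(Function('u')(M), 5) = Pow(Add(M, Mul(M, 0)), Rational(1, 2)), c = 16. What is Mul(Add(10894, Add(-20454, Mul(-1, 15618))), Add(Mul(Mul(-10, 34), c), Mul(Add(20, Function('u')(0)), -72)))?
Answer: 164160560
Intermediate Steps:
Function('u')(M) = Add(-5, Pow(M, Rational(1, 2))) (Function('u')(M) = Add(-5, Pow(Add(M, Mul(M, 0)), Rational(1, 2))) = Add(-5, Pow(Add(M, 0), Rational(1, 2))) = Add(-5, Pow(M, Rational(1, 2))))
Mul(Add(10894, Add(-20454, Mul(-1, 15618))), Add(Mul(Mul(-10, 34), c), Mul(Add(20, Function('u')(0)), -72))) = Mul(Add(10894, Add(-20454, Mul(-1, 15618))), Add(Mul(Mul(-10, 34), 16), Mul(Add(20, Add(-5, Pow(0, Rational(1, 2)))), -72))) = Mul(Add(10894, Add(-20454, -15618)), Add(Mul(-340, 16), Mul(Add(20, Add(-5, 0)), -72))) = Mul(Add(10894, -36072), Add(-5440, Mul(Add(20, -5), -72))) = Mul(-25178, Add(-5440, Mul(15, -72))) = Mul(-25178, Add(-5440, -1080)) = Mul(-25178, -6520) = 164160560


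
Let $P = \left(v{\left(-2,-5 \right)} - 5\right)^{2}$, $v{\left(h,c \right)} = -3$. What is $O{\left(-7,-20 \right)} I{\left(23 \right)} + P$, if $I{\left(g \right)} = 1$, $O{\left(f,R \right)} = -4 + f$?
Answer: $53$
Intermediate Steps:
$P = 64$ ($P = \left(-3 - 5\right)^{2} = \left(-8\right)^{2} = 64$)
$O{\left(-7,-20 \right)} I{\left(23 \right)} + P = \left(-4 - 7\right) 1 + 64 = \left(-11\right) 1 + 64 = -11 + 64 = 53$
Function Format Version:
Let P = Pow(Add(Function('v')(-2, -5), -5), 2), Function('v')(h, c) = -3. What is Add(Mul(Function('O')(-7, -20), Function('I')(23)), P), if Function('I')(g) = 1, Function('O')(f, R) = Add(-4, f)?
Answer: 53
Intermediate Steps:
P = 64 (P = Pow(Add(-3, -5), 2) = Pow(-8, 2) = 64)
Add(Mul(Function('O')(-7, -20), Function('I')(23)), P) = Add(Mul(Add(-4, -7), 1), 64) = Add(Mul(-11, 1), 64) = Add(-11, 64) = 53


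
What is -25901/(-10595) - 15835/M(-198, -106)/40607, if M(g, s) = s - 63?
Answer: 13685810316/5593005145 ≈ 2.4470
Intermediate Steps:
M(g, s) = -63 + s
-25901/(-10595) - 15835/M(-198, -106)/40607 = -25901/(-10595) - 15835/(-63 - 106)/40607 = -25901*(-1/10595) - 15835/(-169)*(1/40607) = 25901/10595 - 15835*(-1/169)*(1/40607) = 25901/10595 + (15835/169)*(1/40607) = 25901/10595 + 15835/6862583 = 13685810316/5593005145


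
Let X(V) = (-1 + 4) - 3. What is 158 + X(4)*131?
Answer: 158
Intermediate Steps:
X(V) = 0 (X(V) = 3 - 3 = 0)
158 + X(4)*131 = 158 + 0*131 = 158 + 0 = 158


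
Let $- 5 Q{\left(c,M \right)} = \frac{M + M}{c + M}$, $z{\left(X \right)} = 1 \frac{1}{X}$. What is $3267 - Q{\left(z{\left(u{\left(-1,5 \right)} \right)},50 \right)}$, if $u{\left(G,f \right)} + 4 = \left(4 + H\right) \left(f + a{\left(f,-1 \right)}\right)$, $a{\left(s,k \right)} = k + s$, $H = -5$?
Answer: $\frac{2120543}{649} \approx 3267.4$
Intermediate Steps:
$u{\left(G,f \right)} = -3 - 2 f$ ($u{\left(G,f \right)} = -4 + \left(4 - 5\right) \left(f + \left(-1 + f\right)\right) = -4 - \left(-1 + 2 f\right) = -3 - 2 f$)
$z{\left(X \right)} = \frac{1}{X}$
$Q{\left(c,M \right)} = - \frac{2 M}{5 \left(M + c\right)}$ ($Q{\left(c,M \right)} = - \frac{\left(M + M\right) \frac{1}{c + M}}{5} = - \frac{2 M \frac{1}{M + c}}{5} = - \frac{2 M}{5 \left(M + c\right)}$)
$3267 - Q{\left(z{\left(u{\left(-1,5 \right)} \right)},50 \right)} = 3267 - \left(-2\right) 50 \frac{1}{5 \cdot 50 + \frac{5}{-3 - 10}} = 3267 - \left(-2\right) 50 \frac{1}{250 + \frac{5}{-3 - 10}} = 3267 - \left(-2\right) 50 \frac{1}{250 + \frac{5}{-13}} = 3267 - \left(-2\right) 50 \frac{1}{250 + 5 \left(- \frac{1}{13}\right)} = 3267 - \left(-2\right) 50 \frac{1}{250 - \frac{5}{13}} = 3267 - \left(-2\right) 50 \frac{1}{\frac{3245}{13}} = 3267 - \left(-2\right) 50 \cdot \frac{13}{3245} = 3267 - - \frac{260}{649} = 3267 + \frac{260}{649} = \frac{2120543}{649}$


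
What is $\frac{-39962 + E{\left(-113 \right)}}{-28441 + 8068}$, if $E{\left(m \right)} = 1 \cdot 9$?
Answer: $\frac{39953}{20373} \approx 1.9611$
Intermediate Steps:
$E{\left(m \right)} = 9$
$\frac{-39962 + E{\left(-113 \right)}}{-28441 + 8068} = \frac{-39962 + 9}{-28441 + 8068} = - \frac{39953}{-20373} = \left(-39953\right) \left(- \frac{1}{20373}\right) = \frac{39953}{20373}$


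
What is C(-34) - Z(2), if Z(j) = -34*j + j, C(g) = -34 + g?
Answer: -2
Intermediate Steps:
Z(j) = -33*j
C(-34) - Z(2) = (-34 - 34) - (-33)*2 = -68 - 1*(-66) = -68 + 66 = -2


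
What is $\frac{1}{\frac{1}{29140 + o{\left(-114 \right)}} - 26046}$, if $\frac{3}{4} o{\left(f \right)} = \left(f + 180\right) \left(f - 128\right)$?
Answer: $- \frac{7844}{204304823} \approx -3.8394 \cdot 10^{-5}$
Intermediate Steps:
$o{\left(f \right)} = \frac{4 \left(-128 + f\right) \left(180 + f\right)}{3}$ ($o{\left(f \right)} = \frac{4 \left(f + 180\right) \left(f - 128\right)}{3} = \frac{4 \left(180 + f\right) \left(-128 + f\right)}{3} = \frac{4 \left(-128 + f\right) \left(180 + f\right)}{3}$)
$\frac{1}{\frac{1}{29140 + o{\left(-114 \right)}} - 26046} = \frac{1}{\frac{1}{29140 + \left(-30720 + \frac{4 \left(-114\right)^{2}}{3} + \frac{208}{3} \left(-114\right)\right)} - 26046} = \frac{1}{\frac{1}{29140 - 21296} - 26046} = \frac{1}{\frac{1}{7844} - 26046} = \frac{1}{- \frac{204304823}{7844}} = - \frac{7844}{204304823}$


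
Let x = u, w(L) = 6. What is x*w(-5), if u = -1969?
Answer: -11814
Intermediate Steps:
x = -1969
x*w(-5) = -1969*6 = -11814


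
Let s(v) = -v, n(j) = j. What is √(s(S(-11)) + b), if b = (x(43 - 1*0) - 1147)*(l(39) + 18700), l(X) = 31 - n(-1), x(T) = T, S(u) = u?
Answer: I*√20680117 ≈ 4547.5*I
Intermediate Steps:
l(X) = 32 (l(X) = 31 - 1*(-1) = 31 + 1 = 32)
b = -20680128 (b = ((43 - 1*0) - 1147)*(32 + 18700) = ((43 + 0) - 1147)*18732 = (43 - 1147)*18732 = -1104*18732 = -20680128)
√(s(S(-11)) + b) = √(-1*(-11) - 20680128) = √(11 - 20680128) = √(-20680117) = I*√20680117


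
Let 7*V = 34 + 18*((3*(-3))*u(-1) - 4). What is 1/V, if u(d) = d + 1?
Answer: -7/38 ≈ -0.18421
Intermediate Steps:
u(d) = 1 + d
V = -38/7 (V = (34 + 18*((3*(-3))*(1 - 1) - 4))/7 = (34 + 18*(-9*0 - 4))/7 = (34 + 18*(0 - 4))/7 = (34 + 18*(-4))/7 = (34 - 72)/7 = (⅐)*(-38) = -38/7 ≈ -5.4286)
1/V = 1/(-38/7) = -7/38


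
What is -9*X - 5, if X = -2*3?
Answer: 49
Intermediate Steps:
X = -6
-9*X - 5 = -9*(-6) - 5 = 54 - 5 = 49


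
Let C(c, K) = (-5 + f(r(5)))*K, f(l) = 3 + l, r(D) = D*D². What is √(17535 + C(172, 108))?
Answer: √30819 ≈ 175.55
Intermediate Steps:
r(D) = D³
C(c, K) = 123*K (C(c, K) = (-5 + (3 + 5³))*K = (-5 + (3 + 125))*K = (-5 + 128)*K = 123*K)
√(17535 + C(172, 108)) = √(17535 + 123*108) = √(17535 + 13284) = √30819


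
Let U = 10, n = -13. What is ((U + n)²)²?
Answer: 81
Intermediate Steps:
((U + n)²)² = ((10 - 13)²)² = ((-3)²)² = 9² = 81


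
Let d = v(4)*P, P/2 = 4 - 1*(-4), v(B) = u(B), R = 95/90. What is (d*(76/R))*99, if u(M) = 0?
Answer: 0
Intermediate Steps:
R = 19/18 (R = 95*(1/90) = 19/18 ≈ 1.0556)
v(B) = 0
P = 16 (P = 2*(4 - 1*(-4)) = 2*(4 + 4) = 2*8 = 16)
d = 0 (d = 0*16 = 0)
(d*(76/R))*99 = (0*(76/(19/18)))*99 = (0*(76*(18/19)))*99 = (0*72)*99 = 0*99 = 0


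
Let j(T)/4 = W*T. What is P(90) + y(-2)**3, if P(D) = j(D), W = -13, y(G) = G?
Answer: -4688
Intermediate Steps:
j(T) = -52*T (j(T) = 4*(-13*T) = -52*T)
P(D) = -52*D
P(90) + y(-2)**3 = -52*90 + (-2)**3 = -4680 - 8 = -4688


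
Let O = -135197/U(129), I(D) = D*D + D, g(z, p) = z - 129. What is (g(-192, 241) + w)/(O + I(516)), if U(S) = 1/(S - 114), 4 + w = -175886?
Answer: 19579/195687 ≈ 0.10005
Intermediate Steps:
w = -175890 (w = -4 - 175886 = -175890)
U(S) = 1/(-114 + S)
g(z, p) = -129 + z
I(D) = D + D**2 (I(D) = D**2 + D = D + D**2)
O = -2027955 (O = -135197/(1/(-114 + 129)) = -135197/(1/15) = -135197/1/15 = -135197*15 = -2027955)
(g(-192, 241) + w)/(O + I(516)) = ((-129 - 192) - 175890)/(-2027955 + 516*(1 + 516)) = (-321 - 175890)/(-2027955 + 516*517) = -176211/(-2027955 + 266772) = -176211/(-1761183) = -176211*(-1/1761183) = 19579/195687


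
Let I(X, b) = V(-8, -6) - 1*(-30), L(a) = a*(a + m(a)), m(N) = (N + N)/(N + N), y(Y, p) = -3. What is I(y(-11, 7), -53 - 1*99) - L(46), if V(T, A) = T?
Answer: -2140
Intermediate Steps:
m(N) = 1 (m(N) = (2*N)/((2*N)) = (2*N)*(1/(2*N)) = 1)
L(a) = a*(1 + a) (L(a) = a*(a + 1) = a*(1 + a))
I(X, b) = 22 (I(X, b) = -8 - 1*(-30) = -8 + 30 = 22)
I(y(-11, 7), -53 - 1*99) - L(46) = 22 - 46*(1 + 46) = 22 - 46*47 = 22 - 1*2162 = 22 - 2162 = -2140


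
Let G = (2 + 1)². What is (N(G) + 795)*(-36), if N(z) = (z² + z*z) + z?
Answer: -34776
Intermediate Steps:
G = 9 (G = 3² = 9)
N(z) = z + 2*z² (N(z) = (z² + z²) + z = 2*z² + z = z + 2*z²)
(N(G) + 795)*(-36) = (9*(1 + 2*9) + 795)*(-36) = (9*(1 + 18) + 795)*(-36) = (9*19 + 795)*(-36) = (171 + 795)*(-36) = 966*(-36) = -34776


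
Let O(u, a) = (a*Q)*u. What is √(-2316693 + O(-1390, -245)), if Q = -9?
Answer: I*√5381643 ≈ 2319.8*I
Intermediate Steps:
O(u, a) = -9*a*u (O(u, a) = (a*(-9))*u = (-9*a)*u = -9*a*u)
√(-2316693 + O(-1390, -245)) = √(-2316693 - 9*(-245)*(-1390)) = √(-2316693 - 3064950) = √(-5381643) = I*√5381643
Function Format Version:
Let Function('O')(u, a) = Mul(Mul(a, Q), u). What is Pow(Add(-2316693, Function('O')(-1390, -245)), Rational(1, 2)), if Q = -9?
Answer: Mul(I, Pow(5381643, Rational(1, 2))) ≈ Mul(2319.8, I)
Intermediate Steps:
Function('O')(u, a) = Mul(-9, a, u) (Function('O')(u, a) = Mul(Mul(a, -9), u) = Mul(Mul(-9, a), u) = Mul(-9, a, u))
Pow(Add(-2316693, Function('O')(-1390, -245)), Rational(1, 2)) = Pow(Add(-2316693, Mul(-9, -245, -1390)), Rational(1, 2)) = Pow(Add(-2316693, -3064950), Rational(1, 2)) = Pow(-5381643, Rational(1, 2)) = Mul(I, Pow(5381643, Rational(1, 2)))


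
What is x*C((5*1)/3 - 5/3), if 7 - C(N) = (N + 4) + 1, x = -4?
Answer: -8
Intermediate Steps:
C(N) = 2 - N (C(N) = 7 - ((N + 4) + 1) = 7 - ((4 + N) + 1) = 7 - (5 + N) = 7 + (-5 - N) = 2 - N)
x*C((5*1)/3 - 5/3) = -4*(2 - ((5*1)/3 - 5/3)) = -4*(2 - (5*(⅓) - 5*⅓)) = -4*(2 - (5/3 - 5/3)) = -4*(2 - 1*0) = -4*(2 + 0) = -4*2 = -8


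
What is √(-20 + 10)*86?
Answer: 86*I*√10 ≈ 271.96*I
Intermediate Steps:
√(-20 + 10)*86 = √(-10)*86 = (I*√10)*86 = 86*I*√10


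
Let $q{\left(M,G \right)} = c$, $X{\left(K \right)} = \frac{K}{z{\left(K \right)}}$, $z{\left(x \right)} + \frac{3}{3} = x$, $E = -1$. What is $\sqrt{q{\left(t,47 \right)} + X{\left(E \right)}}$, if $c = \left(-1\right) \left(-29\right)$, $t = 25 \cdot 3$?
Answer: $\frac{\sqrt{118}}{2} \approx 5.4314$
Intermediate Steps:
$z{\left(x \right)} = -1 + x$
$t = 75$
$c = 29$
$X{\left(K \right)} = \frac{K}{-1 + K}$
$q{\left(M,G \right)} = 29$
$\sqrt{q{\left(t,47 \right)} + X{\left(E \right)}} = \sqrt{29 - \frac{1}{-1 - 1}} = \sqrt{29 - \frac{1}{-2}} = \sqrt{29 - - \frac{1}{2}} = \sqrt{29 + \frac{1}{2}} = \sqrt{\frac{59}{2}} = \frac{\sqrt{118}}{2}$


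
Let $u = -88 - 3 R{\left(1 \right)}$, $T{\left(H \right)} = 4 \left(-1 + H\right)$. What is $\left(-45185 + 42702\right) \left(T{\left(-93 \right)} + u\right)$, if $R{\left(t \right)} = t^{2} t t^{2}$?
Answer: $1159561$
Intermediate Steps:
$R{\left(t \right)} = t^{5}$ ($R{\left(t \right)} = t^{2} t^{3} = t^{5}$)
$T{\left(H \right)} = -4 + 4 H$
$u = -91$ ($u = -88 - 3 \cdot 1^{5} = -88 - 3 = -91$)
$\left(-45185 + 42702\right) \left(T{\left(-93 \right)} + u\right) = \left(-45185 + 42702\right) \left(\left(-4 + 4 \left(-93\right)\right) - 91\right) = - 2483 \left(\left(-4 - 372\right) - 91\right) = - 2483 \left(-376 - 91\right) = \left(-2483\right) \left(-467\right) = 1159561$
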